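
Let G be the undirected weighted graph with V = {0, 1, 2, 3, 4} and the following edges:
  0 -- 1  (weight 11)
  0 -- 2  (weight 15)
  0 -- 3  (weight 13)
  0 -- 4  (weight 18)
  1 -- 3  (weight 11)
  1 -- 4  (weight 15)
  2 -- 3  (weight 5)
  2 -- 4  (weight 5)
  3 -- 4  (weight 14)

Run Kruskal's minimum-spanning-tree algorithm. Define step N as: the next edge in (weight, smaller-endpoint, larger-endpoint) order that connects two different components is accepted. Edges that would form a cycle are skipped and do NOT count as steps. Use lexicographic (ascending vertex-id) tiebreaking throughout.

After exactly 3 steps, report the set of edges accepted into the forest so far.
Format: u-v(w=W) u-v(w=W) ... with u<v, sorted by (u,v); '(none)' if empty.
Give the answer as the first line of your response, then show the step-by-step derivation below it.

0-1(w=11) 2-3(w=5) 2-4(w=5)

step 1: add edge 2-3 (w=5); MST = {2-3(w=5)}
step 2: add edge 2-4 (w=5); MST = {2-3(w=5) 2-4(w=5)}
step 3: add edge 0-1 (w=11); MST = {0-1(w=11) 2-3(w=5) 2-4(w=5)}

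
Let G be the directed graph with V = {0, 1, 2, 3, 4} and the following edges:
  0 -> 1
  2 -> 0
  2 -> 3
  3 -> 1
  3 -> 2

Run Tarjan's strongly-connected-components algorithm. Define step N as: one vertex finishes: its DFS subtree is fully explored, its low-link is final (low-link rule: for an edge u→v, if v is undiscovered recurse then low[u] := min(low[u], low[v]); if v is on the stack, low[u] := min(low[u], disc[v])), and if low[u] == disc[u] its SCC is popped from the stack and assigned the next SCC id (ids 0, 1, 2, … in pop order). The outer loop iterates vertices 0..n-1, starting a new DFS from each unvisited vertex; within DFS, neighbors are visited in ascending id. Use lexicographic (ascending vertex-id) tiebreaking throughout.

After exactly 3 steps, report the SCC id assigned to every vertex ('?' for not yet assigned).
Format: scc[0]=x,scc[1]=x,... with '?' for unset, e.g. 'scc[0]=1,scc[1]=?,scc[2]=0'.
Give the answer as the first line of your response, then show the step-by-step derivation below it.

scc[0]=1,scc[1]=0,scc[2]=?,scc[3]=?,scc[4]=?

step 1: low=(low[0]=0,low[1]=1,low[2]=?,low[3]=?,low[4]=?); scc=(scc[0]=?,scc[1]=0,scc[2]=?,scc[3]=?,scc[4]=?)
step 2: low=(low[0]=0,low[1]=1,low[2]=?,low[3]=?,low[4]=?); scc=(scc[0]=1,scc[1]=0,scc[2]=?,scc[3]=?,scc[4]=?)
step 3: low=(low[0]=0,low[1]=1,low[2]=2,low[3]=2,low[4]=?); scc=(scc[0]=1,scc[1]=0,scc[2]=?,scc[3]=?,scc[4]=?)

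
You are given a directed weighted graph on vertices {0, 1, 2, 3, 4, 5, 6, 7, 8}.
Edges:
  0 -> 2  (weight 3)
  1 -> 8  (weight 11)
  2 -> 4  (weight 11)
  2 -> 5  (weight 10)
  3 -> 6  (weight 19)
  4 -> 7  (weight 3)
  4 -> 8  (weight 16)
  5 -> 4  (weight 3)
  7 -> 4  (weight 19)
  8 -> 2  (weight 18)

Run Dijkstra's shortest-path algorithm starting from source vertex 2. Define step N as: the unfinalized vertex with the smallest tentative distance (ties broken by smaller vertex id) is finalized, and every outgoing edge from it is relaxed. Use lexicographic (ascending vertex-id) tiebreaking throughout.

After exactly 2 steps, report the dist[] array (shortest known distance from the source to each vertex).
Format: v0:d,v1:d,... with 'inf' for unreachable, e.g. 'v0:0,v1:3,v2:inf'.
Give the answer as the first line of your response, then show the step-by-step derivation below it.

v0:inf,v1:inf,v2:0,v3:inf,v4:11,v5:10,v6:inf,v7:inf,v8:inf

step 1: dist = v0:inf,v1:inf,v2:0,v3:inf,v4:11,v5:10,v6:inf,v7:inf,v8:inf
step 2: dist = v0:inf,v1:inf,v2:0,v3:inf,v4:11,v5:10,v6:inf,v7:inf,v8:inf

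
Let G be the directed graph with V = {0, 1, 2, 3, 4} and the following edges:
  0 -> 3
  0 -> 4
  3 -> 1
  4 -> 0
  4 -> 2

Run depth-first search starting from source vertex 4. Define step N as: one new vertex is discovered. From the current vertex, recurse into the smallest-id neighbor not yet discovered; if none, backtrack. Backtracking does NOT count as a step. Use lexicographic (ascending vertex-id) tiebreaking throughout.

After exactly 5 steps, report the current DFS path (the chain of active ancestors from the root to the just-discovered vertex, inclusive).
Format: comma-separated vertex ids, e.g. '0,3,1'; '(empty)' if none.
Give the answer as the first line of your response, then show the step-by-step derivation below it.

4,2

step 1: discover 4; path=4; order=4
step 2: discover 0; path=4>0; order=4,0
step 3: discover 3; path=4>0>3; order=4,0,3
step 4: discover 1; path=4>0>3>1; order=4,0,3,1
step 5: discover 2; path=4>2; order=4,0,3,1,2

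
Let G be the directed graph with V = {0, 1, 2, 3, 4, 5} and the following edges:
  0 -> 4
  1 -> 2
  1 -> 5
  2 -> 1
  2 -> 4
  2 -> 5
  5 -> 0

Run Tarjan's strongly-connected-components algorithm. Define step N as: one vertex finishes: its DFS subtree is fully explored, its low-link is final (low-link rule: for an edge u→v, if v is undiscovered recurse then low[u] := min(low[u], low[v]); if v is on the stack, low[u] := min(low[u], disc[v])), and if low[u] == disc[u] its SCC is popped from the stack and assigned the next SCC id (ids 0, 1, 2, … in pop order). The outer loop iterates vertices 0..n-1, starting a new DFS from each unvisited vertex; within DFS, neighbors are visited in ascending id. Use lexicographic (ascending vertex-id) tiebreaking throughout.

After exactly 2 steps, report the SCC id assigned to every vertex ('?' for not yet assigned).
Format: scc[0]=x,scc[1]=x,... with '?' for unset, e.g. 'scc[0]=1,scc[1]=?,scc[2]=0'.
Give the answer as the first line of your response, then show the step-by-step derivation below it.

scc[0]=1,scc[1]=?,scc[2]=?,scc[3]=?,scc[4]=0,scc[5]=?

step 1: low=(low[0]=0,low[1]=?,low[2]=?,low[3]=?,low[4]=1,low[5]=?); scc=(scc[0]=?,scc[1]=?,scc[2]=?,scc[3]=?,scc[4]=0,scc[5]=?)
step 2: low=(low[0]=0,low[1]=?,low[2]=?,low[3]=?,low[4]=1,low[5]=?); scc=(scc[0]=1,scc[1]=?,scc[2]=?,scc[3]=?,scc[4]=0,scc[5]=?)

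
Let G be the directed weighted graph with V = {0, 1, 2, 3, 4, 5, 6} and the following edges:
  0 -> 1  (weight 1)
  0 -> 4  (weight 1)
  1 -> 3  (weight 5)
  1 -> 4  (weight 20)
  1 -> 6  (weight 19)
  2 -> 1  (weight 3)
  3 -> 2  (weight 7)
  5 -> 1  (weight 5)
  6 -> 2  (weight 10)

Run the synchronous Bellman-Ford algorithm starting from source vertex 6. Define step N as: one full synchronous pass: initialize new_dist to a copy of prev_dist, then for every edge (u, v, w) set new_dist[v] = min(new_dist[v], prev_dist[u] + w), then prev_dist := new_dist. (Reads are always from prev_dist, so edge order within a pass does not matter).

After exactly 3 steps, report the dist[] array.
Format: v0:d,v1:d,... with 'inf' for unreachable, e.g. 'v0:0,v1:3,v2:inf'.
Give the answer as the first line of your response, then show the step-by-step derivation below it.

v0:inf,v1:13,v2:10,v3:18,v4:33,v5:inf,v6:0

step 1: dist = v0:inf,v1:inf,v2:10,v3:inf,v4:inf,v5:inf,v6:0
step 2: dist = v0:inf,v1:13,v2:10,v3:inf,v4:inf,v5:inf,v6:0
step 3: dist = v0:inf,v1:13,v2:10,v3:18,v4:33,v5:inf,v6:0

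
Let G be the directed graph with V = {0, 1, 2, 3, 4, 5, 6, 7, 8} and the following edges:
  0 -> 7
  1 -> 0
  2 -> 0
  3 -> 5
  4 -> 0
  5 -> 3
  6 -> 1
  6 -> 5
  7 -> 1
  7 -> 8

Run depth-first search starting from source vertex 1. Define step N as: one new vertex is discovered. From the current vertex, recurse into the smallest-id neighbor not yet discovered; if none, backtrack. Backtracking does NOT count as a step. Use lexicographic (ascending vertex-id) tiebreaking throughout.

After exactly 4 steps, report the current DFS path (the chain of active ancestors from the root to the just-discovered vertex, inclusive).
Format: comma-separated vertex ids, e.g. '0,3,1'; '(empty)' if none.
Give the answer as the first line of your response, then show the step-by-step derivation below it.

1,0,7,8

step 1: discover 1; path=1; order=1
step 2: discover 0; path=1>0; order=1,0
step 3: discover 7; path=1>0>7; order=1,0,7
step 4: discover 8; path=1>0>7>8; order=1,0,7,8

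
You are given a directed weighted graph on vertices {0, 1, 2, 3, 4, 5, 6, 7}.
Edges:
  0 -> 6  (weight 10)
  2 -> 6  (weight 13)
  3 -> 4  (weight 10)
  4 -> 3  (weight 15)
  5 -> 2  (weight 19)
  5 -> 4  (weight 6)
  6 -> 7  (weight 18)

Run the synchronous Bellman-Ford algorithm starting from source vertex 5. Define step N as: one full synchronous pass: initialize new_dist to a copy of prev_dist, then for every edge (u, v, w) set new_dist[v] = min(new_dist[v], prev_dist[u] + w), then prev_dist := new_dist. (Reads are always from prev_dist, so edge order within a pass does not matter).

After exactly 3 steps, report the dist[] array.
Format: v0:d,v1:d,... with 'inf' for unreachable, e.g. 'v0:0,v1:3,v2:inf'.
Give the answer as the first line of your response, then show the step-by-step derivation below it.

v0:inf,v1:inf,v2:19,v3:21,v4:6,v5:0,v6:32,v7:50

step 1: dist = v0:inf,v1:inf,v2:19,v3:inf,v4:6,v5:0,v6:inf,v7:inf
step 2: dist = v0:inf,v1:inf,v2:19,v3:21,v4:6,v5:0,v6:32,v7:inf
step 3: dist = v0:inf,v1:inf,v2:19,v3:21,v4:6,v5:0,v6:32,v7:50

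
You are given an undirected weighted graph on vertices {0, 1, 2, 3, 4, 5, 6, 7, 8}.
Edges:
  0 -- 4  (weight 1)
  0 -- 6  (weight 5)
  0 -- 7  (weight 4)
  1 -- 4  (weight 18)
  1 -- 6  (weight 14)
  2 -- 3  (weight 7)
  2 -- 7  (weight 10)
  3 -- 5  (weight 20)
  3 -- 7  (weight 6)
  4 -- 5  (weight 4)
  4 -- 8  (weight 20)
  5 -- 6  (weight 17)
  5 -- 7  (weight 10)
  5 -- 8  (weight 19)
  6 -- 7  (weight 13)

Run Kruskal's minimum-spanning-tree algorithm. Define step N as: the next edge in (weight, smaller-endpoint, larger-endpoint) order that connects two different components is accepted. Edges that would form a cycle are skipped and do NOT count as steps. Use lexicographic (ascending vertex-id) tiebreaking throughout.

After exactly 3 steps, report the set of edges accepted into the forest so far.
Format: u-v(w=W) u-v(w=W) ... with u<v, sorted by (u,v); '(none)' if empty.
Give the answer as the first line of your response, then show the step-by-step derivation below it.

0-4(w=1) 0-7(w=4) 4-5(w=4)

step 1: add edge 0-4 (w=1); MST = {0-4(w=1)}
step 2: add edge 0-7 (w=4); MST = {0-4(w=1) 0-7(w=4)}
step 3: add edge 4-5 (w=4); MST = {0-4(w=1) 0-7(w=4) 4-5(w=4)}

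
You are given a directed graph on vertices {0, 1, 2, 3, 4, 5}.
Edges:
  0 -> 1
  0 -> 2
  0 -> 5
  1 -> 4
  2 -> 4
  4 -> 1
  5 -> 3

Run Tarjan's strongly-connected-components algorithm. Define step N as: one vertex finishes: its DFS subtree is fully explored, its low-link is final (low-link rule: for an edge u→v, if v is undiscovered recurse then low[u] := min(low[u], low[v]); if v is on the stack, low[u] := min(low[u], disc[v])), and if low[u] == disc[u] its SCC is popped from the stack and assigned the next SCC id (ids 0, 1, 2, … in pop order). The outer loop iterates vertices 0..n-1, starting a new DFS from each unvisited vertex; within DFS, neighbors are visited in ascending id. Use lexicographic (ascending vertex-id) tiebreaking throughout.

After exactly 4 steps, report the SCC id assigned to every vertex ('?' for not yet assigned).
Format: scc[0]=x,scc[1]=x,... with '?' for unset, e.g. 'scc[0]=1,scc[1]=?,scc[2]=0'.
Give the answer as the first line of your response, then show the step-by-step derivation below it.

scc[0]=?,scc[1]=0,scc[2]=1,scc[3]=2,scc[4]=0,scc[5]=?

step 1: low=(low[0]=0,low[1]=1,low[2]=?,low[3]=?,low[4]=1,low[5]=?); scc=(scc[0]=?,scc[1]=?,scc[2]=?,scc[3]=?,scc[4]=?,scc[5]=?)
step 2: low=(low[0]=0,low[1]=1,low[2]=?,low[3]=?,low[4]=1,low[5]=?); scc=(scc[0]=?,scc[1]=0,scc[2]=?,scc[3]=?,scc[4]=0,scc[5]=?)
step 3: low=(low[0]=0,low[1]=1,low[2]=3,low[3]=?,low[4]=1,low[5]=?); scc=(scc[0]=?,scc[1]=0,scc[2]=1,scc[3]=?,scc[4]=0,scc[5]=?)
step 4: low=(low[0]=0,low[1]=1,low[2]=3,low[3]=5,low[4]=1,low[5]=4); scc=(scc[0]=?,scc[1]=0,scc[2]=1,scc[3]=2,scc[4]=0,scc[5]=?)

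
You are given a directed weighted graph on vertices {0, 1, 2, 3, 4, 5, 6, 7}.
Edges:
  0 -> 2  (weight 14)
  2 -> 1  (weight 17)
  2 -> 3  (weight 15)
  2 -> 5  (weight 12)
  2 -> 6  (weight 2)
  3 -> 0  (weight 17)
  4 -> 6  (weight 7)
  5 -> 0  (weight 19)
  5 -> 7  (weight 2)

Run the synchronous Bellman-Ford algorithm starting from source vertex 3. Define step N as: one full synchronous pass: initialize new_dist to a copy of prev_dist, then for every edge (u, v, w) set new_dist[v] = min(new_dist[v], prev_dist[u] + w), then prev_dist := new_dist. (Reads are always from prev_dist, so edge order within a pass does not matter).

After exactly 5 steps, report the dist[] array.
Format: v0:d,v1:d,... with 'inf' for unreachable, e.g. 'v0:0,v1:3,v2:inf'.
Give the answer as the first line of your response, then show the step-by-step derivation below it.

v0:17,v1:48,v2:31,v3:0,v4:inf,v5:43,v6:33,v7:45

step 1: dist = v0:17,v1:inf,v2:inf,v3:0,v4:inf,v5:inf,v6:inf,v7:inf
step 2: dist = v0:17,v1:inf,v2:31,v3:0,v4:inf,v5:inf,v6:inf,v7:inf
step 3: dist = v0:17,v1:48,v2:31,v3:0,v4:inf,v5:43,v6:33,v7:inf
step 4: dist = v0:17,v1:48,v2:31,v3:0,v4:inf,v5:43,v6:33,v7:45
step 5: dist = v0:17,v1:48,v2:31,v3:0,v4:inf,v5:43,v6:33,v7:45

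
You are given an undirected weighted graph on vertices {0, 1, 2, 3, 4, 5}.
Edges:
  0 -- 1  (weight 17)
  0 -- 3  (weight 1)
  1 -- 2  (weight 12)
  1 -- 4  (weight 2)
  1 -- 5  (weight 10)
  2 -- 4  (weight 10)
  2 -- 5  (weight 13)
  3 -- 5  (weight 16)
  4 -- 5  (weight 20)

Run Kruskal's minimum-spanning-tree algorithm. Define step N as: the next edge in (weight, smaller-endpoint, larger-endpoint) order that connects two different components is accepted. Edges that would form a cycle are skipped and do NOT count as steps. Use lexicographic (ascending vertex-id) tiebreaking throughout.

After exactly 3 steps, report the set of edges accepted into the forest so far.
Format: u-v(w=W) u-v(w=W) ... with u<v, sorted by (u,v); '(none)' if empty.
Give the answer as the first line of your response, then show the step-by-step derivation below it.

0-3(w=1) 1-4(w=2) 1-5(w=10)

step 1: add edge 0-3 (w=1); MST = {0-3(w=1)}
step 2: add edge 1-4 (w=2); MST = {0-3(w=1) 1-4(w=2)}
step 3: add edge 1-5 (w=10); MST = {0-3(w=1) 1-4(w=2) 1-5(w=10)}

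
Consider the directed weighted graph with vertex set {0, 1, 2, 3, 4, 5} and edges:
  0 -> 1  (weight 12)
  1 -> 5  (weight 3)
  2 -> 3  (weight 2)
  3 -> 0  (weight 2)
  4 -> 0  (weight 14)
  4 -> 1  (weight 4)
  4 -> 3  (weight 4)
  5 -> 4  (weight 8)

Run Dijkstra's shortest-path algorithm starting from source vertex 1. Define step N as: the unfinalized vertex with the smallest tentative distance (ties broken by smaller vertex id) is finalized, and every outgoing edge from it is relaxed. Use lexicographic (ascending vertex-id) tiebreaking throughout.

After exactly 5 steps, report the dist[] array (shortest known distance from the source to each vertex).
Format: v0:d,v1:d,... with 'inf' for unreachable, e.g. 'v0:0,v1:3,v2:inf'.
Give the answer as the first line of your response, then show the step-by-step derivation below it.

v0:17,v1:0,v2:inf,v3:15,v4:11,v5:3

step 1: dist = v0:inf,v1:0,v2:inf,v3:inf,v4:inf,v5:3
step 2: dist = v0:inf,v1:0,v2:inf,v3:inf,v4:11,v5:3
step 3: dist = v0:25,v1:0,v2:inf,v3:15,v4:11,v5:3
step 4: dist = v0:17,v1:0,v2:inf,v3:15,v4:11,v5:3
step 5: dist = v0:17,v1:0,v2:inf,v3:15,v4:11,v5:3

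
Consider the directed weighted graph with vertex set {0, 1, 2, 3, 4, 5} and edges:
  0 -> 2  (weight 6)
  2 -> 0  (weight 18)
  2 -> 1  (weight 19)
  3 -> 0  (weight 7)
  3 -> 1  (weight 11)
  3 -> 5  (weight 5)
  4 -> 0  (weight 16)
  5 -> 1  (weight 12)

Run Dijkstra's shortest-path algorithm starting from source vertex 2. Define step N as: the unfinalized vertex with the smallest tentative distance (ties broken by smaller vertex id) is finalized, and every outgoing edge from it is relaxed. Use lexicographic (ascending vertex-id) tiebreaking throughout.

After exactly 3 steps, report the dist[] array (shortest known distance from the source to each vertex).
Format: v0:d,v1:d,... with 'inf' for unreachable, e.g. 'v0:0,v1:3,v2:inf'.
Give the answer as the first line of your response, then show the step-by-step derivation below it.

v0:18,v1:19,v2:0,v3:inf,v4:inf,v5:inf

step 1: dist = v0:18,v1:19,v2:0,v3:inf,v4:inf,v5:inf
step 2: dist = v0:18,v1:19,v2:0,v3:inf,v4:inf,v5:inf
step 3: dist = v0:18,v1:19,v2:0,v3:inf,v4:inf,v5:inf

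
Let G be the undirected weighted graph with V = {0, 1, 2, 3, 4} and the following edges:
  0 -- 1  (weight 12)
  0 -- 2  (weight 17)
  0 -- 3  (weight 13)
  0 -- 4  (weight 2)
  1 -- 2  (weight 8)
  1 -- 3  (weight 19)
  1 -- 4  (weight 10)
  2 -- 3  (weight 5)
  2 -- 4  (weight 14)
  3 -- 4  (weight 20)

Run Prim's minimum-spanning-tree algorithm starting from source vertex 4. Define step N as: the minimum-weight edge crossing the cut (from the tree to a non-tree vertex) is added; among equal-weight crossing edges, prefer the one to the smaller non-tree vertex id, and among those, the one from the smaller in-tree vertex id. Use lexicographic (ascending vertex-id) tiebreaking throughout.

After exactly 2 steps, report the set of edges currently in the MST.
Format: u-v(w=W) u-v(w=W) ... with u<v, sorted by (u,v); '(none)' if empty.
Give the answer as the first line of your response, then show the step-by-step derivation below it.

0-4(w=2) 1-4(w=10)

step 1: add edge 0-4 (w=2); MST = {0-4(w=2)}
step 2: add edge 1-4 (w=10); MST = {0-4(w=2) 1-4(w=10)}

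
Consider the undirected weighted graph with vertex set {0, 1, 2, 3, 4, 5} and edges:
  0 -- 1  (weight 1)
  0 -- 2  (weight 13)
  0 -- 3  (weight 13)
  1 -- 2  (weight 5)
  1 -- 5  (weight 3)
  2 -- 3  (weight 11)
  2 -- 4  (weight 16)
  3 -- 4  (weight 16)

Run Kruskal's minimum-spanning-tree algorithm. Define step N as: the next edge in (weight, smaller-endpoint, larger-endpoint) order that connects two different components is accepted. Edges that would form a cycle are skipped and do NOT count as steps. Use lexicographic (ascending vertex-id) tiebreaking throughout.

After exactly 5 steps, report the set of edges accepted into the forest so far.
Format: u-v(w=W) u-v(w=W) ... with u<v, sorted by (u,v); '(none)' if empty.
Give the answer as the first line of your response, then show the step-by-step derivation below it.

0-1(w=1) 1-2(w=5) 1-5(w=3) 2-3(w=11) 2-4(w=16)

step 1: add edge 0-1 (w=1); MST = {0-1(w=1)}
step 2: add edge 1-5 (w=3); MST = {0-1(w=1) 1-5(w=3)}
step 3: add edge 1-2 (w=5); MST = {0-1(w=1) 1-2(w=5) 1-5(w=3)}
step 4: add edge 2-3 (w=11); MST = {0-1(w=1) 1-2(w=5) 1-5(w=3) 2-3(w=11)}
step 5: add edge 2-4 (w=16); MST = {0-1(w=1) 1-2(w=5) 1-5(w=3) 2-3(w=11) 2-4(w=16)}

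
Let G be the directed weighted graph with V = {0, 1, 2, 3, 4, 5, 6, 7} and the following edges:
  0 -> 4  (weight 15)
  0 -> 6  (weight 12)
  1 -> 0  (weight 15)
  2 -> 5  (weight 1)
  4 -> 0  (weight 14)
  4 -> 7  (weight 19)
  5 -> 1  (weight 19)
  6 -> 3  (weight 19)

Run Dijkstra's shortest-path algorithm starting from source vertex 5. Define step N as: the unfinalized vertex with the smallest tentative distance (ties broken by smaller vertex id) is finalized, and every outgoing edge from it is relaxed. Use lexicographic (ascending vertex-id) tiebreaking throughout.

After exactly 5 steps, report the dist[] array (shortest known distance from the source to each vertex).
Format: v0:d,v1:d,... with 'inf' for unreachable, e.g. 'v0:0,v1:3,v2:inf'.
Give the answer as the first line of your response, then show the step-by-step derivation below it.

v0:34,v1:19,v2:inf,v3:65,v4:49,v5:0,v6:46,v7:68

step 1: dist = v0:inf,v1:19,v2:inf,v3:inf,v4:inf,v5:0,v6:inf,v7:inf
step 2: dist = v0:34,v1:19,v2:inf,v3:inf,v4:inf,v5:0,v6:inf,v7:inf
step 3: dist = v0:34,v1:19,v2:inf,v3:inf,v4:49,v5:0,v6:46,v7:inf
step 4: dist = v0:34,v1:19,v2:inf,v3:65,v4:49,v5:0,v6:46,v7:inf
step 5: dist = v0:34,v1:19,v2:inf,v3:65,v4:49,v5:0,v6:46,v7:68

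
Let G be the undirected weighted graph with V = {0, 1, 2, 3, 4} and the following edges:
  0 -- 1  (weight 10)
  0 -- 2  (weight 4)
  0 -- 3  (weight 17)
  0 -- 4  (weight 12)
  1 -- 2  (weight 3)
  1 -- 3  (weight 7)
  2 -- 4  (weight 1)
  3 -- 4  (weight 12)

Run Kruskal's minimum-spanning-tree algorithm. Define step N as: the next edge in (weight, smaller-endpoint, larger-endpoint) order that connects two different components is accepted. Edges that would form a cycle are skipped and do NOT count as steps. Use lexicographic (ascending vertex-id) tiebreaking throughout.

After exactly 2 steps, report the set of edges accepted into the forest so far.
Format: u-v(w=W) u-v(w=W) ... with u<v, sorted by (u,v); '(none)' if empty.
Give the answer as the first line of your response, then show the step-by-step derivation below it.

1-2(w=3) 2-4(w=1)

step 1: add edge 2-4 (w=1); MST = {2-4(w=1)}
step 2: add edge 1-2 (w=3); MST = {1-2(w=3) 2-4(w=1)}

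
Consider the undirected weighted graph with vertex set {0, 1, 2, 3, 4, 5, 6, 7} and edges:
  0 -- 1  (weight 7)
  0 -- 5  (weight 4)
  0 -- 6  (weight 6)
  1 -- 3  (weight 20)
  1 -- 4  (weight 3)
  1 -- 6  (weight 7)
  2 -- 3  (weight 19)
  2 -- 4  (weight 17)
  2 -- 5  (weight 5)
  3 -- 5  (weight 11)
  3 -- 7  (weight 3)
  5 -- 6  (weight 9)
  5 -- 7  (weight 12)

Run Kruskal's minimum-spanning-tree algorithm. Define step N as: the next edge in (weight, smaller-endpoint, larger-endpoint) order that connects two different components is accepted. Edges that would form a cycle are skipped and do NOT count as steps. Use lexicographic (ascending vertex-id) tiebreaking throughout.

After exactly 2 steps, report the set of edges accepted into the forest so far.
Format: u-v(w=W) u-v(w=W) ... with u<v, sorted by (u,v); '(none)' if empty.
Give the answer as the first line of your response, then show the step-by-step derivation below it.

1-4(w=3) 3-7(w=3)

step 1: add edge 1-4 (w=3); MST = {1-4(w=3)}
step 2: add edge 3-7 (w=3); MST = {1-4(w=3) 3-7(w=3)}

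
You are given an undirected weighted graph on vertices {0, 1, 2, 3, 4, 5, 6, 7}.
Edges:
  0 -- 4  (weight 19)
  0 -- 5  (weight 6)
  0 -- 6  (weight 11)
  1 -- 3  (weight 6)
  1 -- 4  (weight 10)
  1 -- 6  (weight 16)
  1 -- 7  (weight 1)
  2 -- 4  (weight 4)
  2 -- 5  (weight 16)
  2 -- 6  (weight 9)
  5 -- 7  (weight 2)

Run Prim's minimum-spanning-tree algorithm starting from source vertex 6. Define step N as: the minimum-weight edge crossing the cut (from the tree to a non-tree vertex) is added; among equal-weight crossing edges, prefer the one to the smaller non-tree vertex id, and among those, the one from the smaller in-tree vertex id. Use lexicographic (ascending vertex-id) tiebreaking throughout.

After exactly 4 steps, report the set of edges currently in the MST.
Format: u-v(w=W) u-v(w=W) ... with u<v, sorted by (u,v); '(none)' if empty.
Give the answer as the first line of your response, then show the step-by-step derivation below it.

1-4(w=10) 1-7(w=1) 2-4(w=4) 2-6(w=9)

step 1: add edge 2-6 (w=9); MST = {2-6(w=9)}
step 2: add edge 2-4 (w=4); MST = {2-4(w=4) 2-6(w=9)}
step 3: add edge 1-4 (w=10); MST = {1-4(w=10) 2-4(w=4) 2-6(w=9)}
step 4: add edge 1-7 (w=1); MST = {1-4(w=10) 1-7(w=1) 2-4(w=4) 2-6(w=9)}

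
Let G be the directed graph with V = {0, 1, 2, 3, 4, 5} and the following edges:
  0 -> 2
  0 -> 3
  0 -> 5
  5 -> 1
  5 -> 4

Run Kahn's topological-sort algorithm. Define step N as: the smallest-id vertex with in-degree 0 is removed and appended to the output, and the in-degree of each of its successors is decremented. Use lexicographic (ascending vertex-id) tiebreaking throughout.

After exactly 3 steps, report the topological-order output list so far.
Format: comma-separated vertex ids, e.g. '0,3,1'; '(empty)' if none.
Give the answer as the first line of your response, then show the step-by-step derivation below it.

0,2,3

step 1: output 0; order=[0]; indeg=(0,1,0,0,1,0)
step 2: output 2; order=[0,2]; indeg=(0,1,0,0,1,0)
step 3: output 3; order=[0,2,3]; indeg=(0,1,0,0,1,0)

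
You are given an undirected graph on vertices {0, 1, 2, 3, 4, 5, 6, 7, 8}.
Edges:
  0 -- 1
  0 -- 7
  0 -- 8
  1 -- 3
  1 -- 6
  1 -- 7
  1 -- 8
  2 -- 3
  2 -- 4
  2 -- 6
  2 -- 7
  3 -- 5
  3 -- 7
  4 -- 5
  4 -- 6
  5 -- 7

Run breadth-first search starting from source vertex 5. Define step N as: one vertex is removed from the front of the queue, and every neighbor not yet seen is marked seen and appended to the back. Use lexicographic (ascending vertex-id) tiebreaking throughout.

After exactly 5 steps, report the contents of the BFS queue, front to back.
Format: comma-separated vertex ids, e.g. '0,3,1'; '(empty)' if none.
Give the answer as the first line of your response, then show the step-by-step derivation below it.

2,6,0,8

step 1: dequeue 5; queue=[3,4,7]; order=5
step 2: dequeue 3; queue=[4,7,1,2]; order=5,3
step 3: dequeue 4; queue=[7,1,2,6]; order=5,3,4
step 4: dequeue 7; queue=[1,2,6,0]; order=5,3,4,7
step 5: dequeue 1; queue=[2,6,0,8]; order=5,3,4,7,1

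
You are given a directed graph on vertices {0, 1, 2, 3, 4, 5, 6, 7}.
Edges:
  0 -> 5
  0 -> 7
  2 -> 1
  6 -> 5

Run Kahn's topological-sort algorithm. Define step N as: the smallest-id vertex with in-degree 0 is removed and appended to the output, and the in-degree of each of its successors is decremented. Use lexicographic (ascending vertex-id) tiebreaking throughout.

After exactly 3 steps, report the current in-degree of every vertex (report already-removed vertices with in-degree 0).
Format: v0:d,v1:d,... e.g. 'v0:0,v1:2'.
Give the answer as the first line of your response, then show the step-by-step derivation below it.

v0:0,v1:0,v2:0,v3:0,v4:0,v5:1,v6:0,v7:0

step 1: output 0; order=[0]; indeg=(0,1,0,0,0,1,0,0)
step 2: output 2; order=[0,2]; indeg=(0,0,0,0,0,1,0,0)
step 3: output 1; order=[0,2,1]; indeg=(0,0,0,0,0,1,0,0)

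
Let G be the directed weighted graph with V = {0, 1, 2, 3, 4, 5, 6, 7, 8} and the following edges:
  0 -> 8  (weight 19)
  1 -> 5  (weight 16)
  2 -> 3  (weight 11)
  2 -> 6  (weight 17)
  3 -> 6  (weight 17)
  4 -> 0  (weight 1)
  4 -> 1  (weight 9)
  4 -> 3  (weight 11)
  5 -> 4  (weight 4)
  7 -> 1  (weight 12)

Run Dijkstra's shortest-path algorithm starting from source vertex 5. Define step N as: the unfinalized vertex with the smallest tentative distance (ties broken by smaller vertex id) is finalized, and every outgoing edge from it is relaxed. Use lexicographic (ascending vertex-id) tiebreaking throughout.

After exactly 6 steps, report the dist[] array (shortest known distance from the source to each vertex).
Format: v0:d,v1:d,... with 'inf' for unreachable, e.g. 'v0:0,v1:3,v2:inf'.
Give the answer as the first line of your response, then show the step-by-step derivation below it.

v0:5,v1:13,v2:inf,v3:15,v4:4,v5:0,v6:32,v7:inf,v8:24

step 1: dist = v0:inf,v1:inf,v2:inf,v3:inf,v4:4,v5:0,v6:inf,v7:inf,v8:inf
step 2: dist = v0:5,v1:13,v2:inf,v3:15,v4:4,v5:0,v6:inf,v7:inf,v8:inf
step 3: dist = v0:5,v1:13,v2:inf,v3:15,v4:4,v5:0,v6:inf,v7:inf,v8:24
step 4: dist = v0:5,v1:13,v2:inf,v3:15,v4:4,v5:0,v6:inf,v7:inf,v8:24
step 5: dist = v0:5,v1:13,v2:inf,v3:15,v4:4,v5:0,v6:32,v7:inf,v8:24
step 6: dist = v0:5,v1:13,v2:inf,v3:15,v4:4,v5:0,v6:32,v7:inf,v8:24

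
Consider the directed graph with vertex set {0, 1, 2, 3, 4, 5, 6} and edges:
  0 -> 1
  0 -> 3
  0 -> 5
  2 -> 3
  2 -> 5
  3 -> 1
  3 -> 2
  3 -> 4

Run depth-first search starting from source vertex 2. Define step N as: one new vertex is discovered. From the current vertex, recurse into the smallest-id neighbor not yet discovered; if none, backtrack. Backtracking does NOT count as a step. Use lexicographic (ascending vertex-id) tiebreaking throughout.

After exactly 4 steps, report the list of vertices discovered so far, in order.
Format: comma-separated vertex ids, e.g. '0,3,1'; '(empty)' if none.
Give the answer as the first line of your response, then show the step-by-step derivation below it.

2,3,1,4

step 1: discover 2; path=2; order=2
step 2: discover 3; path=2>3; order=2,3
step 3: discover 1; path=2>3>1; order=2,3,1
step 4: discover 4; path=2>3>4; order=2,3,1,4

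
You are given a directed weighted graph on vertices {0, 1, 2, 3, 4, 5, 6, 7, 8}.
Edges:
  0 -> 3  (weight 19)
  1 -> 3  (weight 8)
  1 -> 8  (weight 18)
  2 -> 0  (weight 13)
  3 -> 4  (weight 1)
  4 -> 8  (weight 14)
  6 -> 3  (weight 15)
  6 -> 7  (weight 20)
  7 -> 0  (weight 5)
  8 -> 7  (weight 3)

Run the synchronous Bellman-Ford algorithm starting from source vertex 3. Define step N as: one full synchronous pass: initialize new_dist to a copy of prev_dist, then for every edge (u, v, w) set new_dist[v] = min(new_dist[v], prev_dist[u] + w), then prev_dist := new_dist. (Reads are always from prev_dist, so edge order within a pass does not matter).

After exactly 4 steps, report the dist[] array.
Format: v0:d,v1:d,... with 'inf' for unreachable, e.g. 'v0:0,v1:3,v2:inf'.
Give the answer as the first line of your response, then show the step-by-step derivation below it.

v0:23,v1:inf,v2:inf,v3:0,v4:1,v5:inf,v6:inf,v7:18,v8:15

step 1: dist = v0:inf,v1:inf,v2:inf,v3:0,v4:1,v5:inf,v6:inf,v7:inf,v8:inf
step 2: dist = v0:inf,v1:inf,v2:inf,v3:0,v4:1,v5:inf,v6:inf,v7:inf,v8:15
step 3: dist = v0:inf,v1:inf,v2:inf,v3:0,v4:1,v5:inf,v6:inf,v7:18,v8:15
step 4: dist = v0:23,v1:inf,v2:inf,v3:0,v4:1,v5:inf,v6:inf,v7:18,v8:15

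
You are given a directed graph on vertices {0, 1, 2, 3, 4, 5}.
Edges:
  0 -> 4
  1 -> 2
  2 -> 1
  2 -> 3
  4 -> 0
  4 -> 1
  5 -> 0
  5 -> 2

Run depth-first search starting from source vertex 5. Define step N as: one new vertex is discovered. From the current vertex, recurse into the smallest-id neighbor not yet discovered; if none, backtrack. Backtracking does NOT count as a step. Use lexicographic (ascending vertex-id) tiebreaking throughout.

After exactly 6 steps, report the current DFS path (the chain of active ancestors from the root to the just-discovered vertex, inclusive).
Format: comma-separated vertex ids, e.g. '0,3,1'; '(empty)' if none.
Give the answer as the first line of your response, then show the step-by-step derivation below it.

5,0,4,1,2,3

step 1: discover 5; path=5; order=5
step 2: discover 0; path=5>0; order=5,0
step 3: discover 4; path=5>0>4; order=5,0,4
step 4: discover 1; path=5>0>4>1; order=5,0,4,1
step 5: discover 2; path=5>0>4>1>2; order=5,0,4,1,2
step 6: discover 3; path=5>0>4>1>2>3; order=5,0,4,1,2,3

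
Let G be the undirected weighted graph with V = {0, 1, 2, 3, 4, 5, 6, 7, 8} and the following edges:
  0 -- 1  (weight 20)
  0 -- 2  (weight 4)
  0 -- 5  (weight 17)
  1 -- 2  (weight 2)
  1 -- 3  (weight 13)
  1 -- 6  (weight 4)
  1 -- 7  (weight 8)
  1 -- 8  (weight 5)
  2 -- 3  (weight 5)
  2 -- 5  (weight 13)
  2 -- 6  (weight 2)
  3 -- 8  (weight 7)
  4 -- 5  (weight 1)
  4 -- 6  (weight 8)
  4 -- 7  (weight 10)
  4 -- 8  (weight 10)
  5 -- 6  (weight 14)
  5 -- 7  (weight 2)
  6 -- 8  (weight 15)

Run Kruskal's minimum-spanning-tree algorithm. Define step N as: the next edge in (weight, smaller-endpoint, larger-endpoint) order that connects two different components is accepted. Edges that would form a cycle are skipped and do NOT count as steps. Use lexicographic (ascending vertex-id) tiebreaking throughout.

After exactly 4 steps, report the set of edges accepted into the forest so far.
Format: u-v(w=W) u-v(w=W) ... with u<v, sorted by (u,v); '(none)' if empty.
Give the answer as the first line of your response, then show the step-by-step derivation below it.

1-2(w=2) 2-6(w=2) 4-5(w=1) 5-7(w=2)

step 1: add edge 4-5 (w=1); MST = {4-5(w=1)}
step 2: add edge 1-2 (w=2); MST = {1-2(w=2) 4-5(w=1)}
step 3: add edge 2-6 (w=2); MST = {1-2(w=2) 2-6(w=2) 4-5(w=1)}
step 4: add edge 5-7 (w=2); MST = {1-2(w=2) 2-6(w=2) 4-5(w=1) 5-7(w=2)}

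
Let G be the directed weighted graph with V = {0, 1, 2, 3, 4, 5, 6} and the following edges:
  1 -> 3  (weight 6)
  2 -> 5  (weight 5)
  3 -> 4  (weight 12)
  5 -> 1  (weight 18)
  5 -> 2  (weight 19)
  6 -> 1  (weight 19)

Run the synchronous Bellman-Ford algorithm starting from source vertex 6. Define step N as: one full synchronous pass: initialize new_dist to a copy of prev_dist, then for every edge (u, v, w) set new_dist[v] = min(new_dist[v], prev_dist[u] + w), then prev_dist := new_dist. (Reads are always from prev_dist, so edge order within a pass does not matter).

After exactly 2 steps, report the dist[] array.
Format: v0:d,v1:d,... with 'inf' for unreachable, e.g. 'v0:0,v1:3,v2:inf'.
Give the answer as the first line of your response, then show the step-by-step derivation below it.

v0:inf,v1:19,v2:inf,v3:25,v4:inf,v5:inf,v6:0

step 1: dist = v0:inf,v1:19,v2:inf,v3:inf,v4:inf,v5:inf,v6:0
step 2: dist = v0:inf,v1:19,v2:inf,v3:25,v4:inf,v5:inf,v6:0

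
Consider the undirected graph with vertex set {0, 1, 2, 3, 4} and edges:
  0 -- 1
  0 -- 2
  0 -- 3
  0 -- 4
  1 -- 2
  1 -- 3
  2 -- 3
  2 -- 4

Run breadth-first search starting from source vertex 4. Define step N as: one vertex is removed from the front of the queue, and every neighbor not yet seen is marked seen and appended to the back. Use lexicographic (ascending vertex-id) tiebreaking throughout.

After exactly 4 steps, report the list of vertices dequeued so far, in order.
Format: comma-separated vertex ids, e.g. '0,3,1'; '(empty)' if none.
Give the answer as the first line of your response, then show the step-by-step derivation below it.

4,0,2,1

step 1: dequeue 4; queue=[0,2]; order=4
step 2: dequeue 0; queue=[2,1,3]; order=4,0
step 3: dequeue 2; queue=[1,3]; order=4,0,2
step 4: dequeue 1; queue=[3]; order=4,0,2,1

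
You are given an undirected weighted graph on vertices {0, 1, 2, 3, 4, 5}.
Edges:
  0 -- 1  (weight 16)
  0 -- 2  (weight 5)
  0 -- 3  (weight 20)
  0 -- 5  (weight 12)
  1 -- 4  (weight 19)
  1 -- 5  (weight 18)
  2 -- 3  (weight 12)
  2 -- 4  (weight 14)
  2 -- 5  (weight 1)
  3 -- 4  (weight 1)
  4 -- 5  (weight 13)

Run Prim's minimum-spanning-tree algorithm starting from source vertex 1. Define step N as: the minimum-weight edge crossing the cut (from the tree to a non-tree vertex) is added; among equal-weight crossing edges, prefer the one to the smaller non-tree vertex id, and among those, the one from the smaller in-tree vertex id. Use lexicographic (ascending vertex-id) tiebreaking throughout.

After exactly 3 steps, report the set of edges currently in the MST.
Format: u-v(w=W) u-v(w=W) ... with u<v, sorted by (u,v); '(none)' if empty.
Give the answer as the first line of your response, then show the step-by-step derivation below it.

0-1(w=16) 0-2(w=5) 2-5(w=1)

step 1: add edge 0-1 (w=16); MST = {0-1(w=16)}
step 2: add edge 0-2 (w=5); MST = {0-1(w=16) 0-2(w=5)}
step 3: add edge 2-5 (w=1); MST = {0-1(w=16) 0-2(w=5) 2-5(w=1)}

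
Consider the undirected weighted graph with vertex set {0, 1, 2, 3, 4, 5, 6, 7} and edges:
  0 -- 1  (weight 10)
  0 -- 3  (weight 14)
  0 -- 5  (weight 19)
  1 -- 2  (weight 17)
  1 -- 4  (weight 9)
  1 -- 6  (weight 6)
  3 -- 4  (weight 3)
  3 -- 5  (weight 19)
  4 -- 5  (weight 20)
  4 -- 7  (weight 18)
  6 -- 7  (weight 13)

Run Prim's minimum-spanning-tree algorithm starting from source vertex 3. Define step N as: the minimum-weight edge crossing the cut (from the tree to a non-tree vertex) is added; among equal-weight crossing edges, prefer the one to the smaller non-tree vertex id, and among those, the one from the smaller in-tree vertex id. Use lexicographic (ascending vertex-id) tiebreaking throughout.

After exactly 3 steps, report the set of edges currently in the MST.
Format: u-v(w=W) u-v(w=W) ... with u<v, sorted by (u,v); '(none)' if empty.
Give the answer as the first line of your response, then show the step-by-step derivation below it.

1-4(w=9) 1-6(w=6) 3-4(w=3)

step 1: add edge 3-4 (w=3); MST = {3-4(w=3)}
step 2: add edge 1-4 (w=9); MST = {1-4(w=9) 3-4(w=3)}
step 3: add edge 1-6 (w=6); MST = {1-4(w=9) 1-6(w=6) 3-4(w=3)}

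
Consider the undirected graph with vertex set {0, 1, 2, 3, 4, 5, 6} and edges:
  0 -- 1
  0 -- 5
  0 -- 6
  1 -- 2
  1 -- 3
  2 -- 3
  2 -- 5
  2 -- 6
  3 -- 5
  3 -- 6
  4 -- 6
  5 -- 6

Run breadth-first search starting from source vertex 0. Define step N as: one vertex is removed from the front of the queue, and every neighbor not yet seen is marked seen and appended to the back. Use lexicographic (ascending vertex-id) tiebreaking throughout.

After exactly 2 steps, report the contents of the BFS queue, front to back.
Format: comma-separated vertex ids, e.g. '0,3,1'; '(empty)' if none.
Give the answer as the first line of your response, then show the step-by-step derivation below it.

5,6,2,3

step 1: dequeue 0; queue=[1,5,6]; order=0
step 2: dequeue 1; queue=[5,6,2,3]; order=0,1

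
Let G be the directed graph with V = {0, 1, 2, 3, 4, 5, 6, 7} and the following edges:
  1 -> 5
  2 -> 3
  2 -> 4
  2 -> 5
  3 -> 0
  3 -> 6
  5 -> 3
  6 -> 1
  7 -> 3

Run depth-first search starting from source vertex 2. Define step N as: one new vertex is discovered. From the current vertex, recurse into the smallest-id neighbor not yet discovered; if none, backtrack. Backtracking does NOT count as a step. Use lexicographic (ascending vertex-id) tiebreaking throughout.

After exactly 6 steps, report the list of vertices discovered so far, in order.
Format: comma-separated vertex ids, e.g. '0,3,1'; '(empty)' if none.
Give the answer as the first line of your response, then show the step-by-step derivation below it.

2,3,0,6,1,5

step 1: discover 2; path=2; order=2
step 2: discover 3; path=2>3; order=2,3
step 3: discover 0; path=2>3>0; order=2,3,0
step 4: discover 6; path=2>3>6; order=2,3,0,6
step 5: discover 1; path=2>3>6>1; order=2,3,0,6,1
step 6: discover 5; path=2>3>6>1>5; order=2,3,0,6,1,5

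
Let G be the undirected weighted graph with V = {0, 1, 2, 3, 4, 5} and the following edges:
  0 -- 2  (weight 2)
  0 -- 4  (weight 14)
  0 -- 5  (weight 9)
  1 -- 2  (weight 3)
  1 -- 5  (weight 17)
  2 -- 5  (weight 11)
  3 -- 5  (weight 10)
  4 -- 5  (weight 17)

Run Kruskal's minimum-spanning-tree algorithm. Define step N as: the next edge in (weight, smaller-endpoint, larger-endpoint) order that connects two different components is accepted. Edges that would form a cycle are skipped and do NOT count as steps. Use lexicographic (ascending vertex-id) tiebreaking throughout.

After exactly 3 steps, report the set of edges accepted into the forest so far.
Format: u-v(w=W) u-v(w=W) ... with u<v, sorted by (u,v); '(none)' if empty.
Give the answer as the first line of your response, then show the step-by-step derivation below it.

0-2(w=2) 0-5(w=9) 1-2(w=3)

step 1: add edge 0-2 (w=2); MST = {0-2(w=2)}
step 2: add edge 1-2 (w=3); MST = {0-2(w=2) 1-2(w=3)}
step 3: add edge 0-5 (w=9); MST = {0-2(w=2) 0-5(w=9) 1-2(w=3)}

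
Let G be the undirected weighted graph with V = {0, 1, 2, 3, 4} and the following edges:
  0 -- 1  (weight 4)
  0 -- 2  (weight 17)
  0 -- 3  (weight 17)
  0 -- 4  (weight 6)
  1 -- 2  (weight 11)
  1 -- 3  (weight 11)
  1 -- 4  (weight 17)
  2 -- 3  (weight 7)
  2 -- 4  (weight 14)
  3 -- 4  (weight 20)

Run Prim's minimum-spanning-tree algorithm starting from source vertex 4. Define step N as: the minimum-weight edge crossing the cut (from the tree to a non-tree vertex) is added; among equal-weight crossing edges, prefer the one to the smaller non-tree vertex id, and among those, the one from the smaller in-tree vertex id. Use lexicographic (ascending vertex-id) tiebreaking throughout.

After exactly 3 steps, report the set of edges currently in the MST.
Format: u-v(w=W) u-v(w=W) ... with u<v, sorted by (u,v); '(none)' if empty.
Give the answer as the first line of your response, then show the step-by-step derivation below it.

0-1(w=4) 0-4(w=6) 1-2(w=11)

step 1: add edge 0-4 (w=6); MST = {0-4(w=6)}
step 2: add edge 0-1 (w=4); MST = {0-1(w=4) 0-4(w=6)}
step 3: add edge 1-2 (w=11); MST = {0-1(w=4) 0-4(w=6) 1-2(w=11)}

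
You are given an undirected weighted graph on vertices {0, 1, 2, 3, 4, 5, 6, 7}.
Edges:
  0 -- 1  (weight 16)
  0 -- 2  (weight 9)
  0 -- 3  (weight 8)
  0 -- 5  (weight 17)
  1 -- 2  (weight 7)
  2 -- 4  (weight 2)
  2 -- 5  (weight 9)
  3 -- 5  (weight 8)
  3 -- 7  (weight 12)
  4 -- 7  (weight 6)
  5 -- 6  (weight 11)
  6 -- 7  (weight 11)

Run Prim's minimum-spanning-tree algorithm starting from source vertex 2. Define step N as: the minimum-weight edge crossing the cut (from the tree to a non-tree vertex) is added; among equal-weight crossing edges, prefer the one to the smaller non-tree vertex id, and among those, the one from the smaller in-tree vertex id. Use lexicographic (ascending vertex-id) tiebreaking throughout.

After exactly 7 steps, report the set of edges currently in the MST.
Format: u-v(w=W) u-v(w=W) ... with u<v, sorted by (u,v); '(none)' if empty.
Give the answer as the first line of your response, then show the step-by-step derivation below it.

0-2(w=9) 0-3(w=8) 1-2(w=7) 2-4(w=2) 3-5(w=8) 4-7(w=6) 5-6(w=11)

step 1: add edge 2-4 (w=2); MST = {2-4(w=2)}
step 2: add edge 4-7 (w=6); MST = {2-4(w=2) 4-7(w=6)}
step 3: add edge 1-2 (w=7); MST = {1-2(w=7) 2-4(w=2) 4-7(w=6)}
step 4: add edge 0-2 (w=9); MST = {0-2(w=9) 1-2(w=7) 2-4(w=2) 4-7(w=6)}
step 5: add edge 0-3 (w=8); MST = {0-2(w=9) 0-3(w=8) 1-2(w=7) 2-4(w=2) 4-7(w=6)}
step 6: add edge 3-5 (w=8); MST = {0-2(w=9) 0-3(w=8) 1-2(w=7) 2-4(w=2) 3-5(w=8) 4-7(w=6)}
step 7: add edge 5-6 (w=11); MST = {0-2(w=9) 0-3(w=8) 1-2(w=7) 2-4(w=2) 3-5(w=8) 4-7(w=6) 5-6(w=11)}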